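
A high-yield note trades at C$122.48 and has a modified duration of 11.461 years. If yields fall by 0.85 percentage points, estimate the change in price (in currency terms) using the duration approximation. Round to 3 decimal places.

+C$11.932

Duration approximation: ΔP/P ≈ -D_mod · Δy = -11.461 × (-0.0085) = +0.0974185.
ΔP ≈ 122.48 × (+0.0974185) = +11.93181788.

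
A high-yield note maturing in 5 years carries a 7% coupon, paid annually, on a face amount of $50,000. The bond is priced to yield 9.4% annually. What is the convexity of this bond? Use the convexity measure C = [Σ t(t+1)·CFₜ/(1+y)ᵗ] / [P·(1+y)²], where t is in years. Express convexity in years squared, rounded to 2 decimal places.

20.79

With y = 0.094:
  t   CF        PV=CF/(1+0.094)^t    t·PV        t(t+1)·PV
  1     3,500.00     3,199.2687     3,199.2687       6,398.5375
  2     3,500.00     2,924.3773     5,848.7545      17,546.2636
  3     3,500.00     2,673.1054     8,019.3161      32,077.2644
  4     3,500.00     2,443.4236     9,773.6942      48,868.4711
  5    53,500.00    34,140.2873   170,701.4367   1,024,208.6203
  Σ                 45,380.4623   197,542.4703   1,129,099.1569
P = 45,380.4623.
Convexity = Σ t(t+1)·PV / [P·(1+y)²] = 1,129,099.1569 / (45,380.4623 × 1.196836) = 20.78876.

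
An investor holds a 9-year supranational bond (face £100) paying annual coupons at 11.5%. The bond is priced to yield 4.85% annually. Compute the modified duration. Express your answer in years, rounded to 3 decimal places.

6.289 years

Periodic yield y = 0.0485. First find Macaulay duration:
  t   CF        PV=CF/(1+0.0485)^t    t·PV
  1        11.50        10.9680        10.9680
  2        11.50        10.4607        20.9214
  3        11.50         9.9768        29.9305
  4        11.50         9.5153        38.0613
  5        11.50         9.0752        45.3759
  6        11.50         8.6554        51.9324
  7        11.50         8.2550        57.7852
  8        11.50         7.8732        62.9855
  9       111.50        72.8046       655.2416
  Σ                    147.5843       973.2019
P = 147.5843; Macaulay duration = 973.2019 / 147.5843 = 6.59421 years.
Modified duration = D_Mac / (1 + y) = 6.59421 / 1.0485 = 6.28918 years.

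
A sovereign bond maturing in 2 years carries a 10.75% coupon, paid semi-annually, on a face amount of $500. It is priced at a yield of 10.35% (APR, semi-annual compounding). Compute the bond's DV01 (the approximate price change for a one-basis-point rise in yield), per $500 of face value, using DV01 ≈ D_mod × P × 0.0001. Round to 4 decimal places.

Periodic yield y = 0.05175.
  t   CF        PV=CF/(1+0.05175)^t    t·PV
  1       26.875        25.5527        25.5527
  2       26.875        24.2954        48.5907
  3       26.875        23.0999        69.2998
  4      526.875       430.5836     1,722.3345
  Σ                    503.5316     1,865.7777
P = 503.5316; D_Mac = 3.70538 half-year periods = 1.85269 yrs; D_mod = 1.76153 yrs.
DV01 ≈ 1.76153 × 503.5316 × 0.0001 = 0.088699.

$0.0887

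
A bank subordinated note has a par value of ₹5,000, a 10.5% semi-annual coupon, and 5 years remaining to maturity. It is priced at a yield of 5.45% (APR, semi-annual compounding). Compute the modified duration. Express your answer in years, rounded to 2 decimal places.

Periodic yield y = 0.02725. First find Macaulay duration:
  t   CF        PV=CF/(1+0.02725)^t    t·PV
  1       262.50       255.5366       255.5366
  2       262.50       248.7580       497.5159
  3       262.50       242.1591       726.4774
  4       262.50       235.7353       942.9414
  5       262.50       229.4820     1,147.4098
  6       262.50       223.3945     1,340.3668
  7       262.50       217.4684     1,522.2791
  8       262.50       211.6996     1,693.5971
  9       262.50       206.0838     1,854.7546
  10    5,262.50     4,021.8939    40,218.9390
  Σ                  6,092.2113    50,199.8179
P = 6,092.2113; Macaulay duration = 50,199.8179 / 6,092.2113 = 8.24000 half-year periods = 4.12000 years.
Modified duration = D_Mac / (1 + y) = 4.12000 / 1.02725 = 4.01071 years.

4.01 years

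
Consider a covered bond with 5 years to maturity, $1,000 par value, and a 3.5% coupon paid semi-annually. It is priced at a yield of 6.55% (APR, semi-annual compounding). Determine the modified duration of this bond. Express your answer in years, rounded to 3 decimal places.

Periodic yield y = 0.03275. First find Macaulay duration:
  t   CF        PV=CF/(1+0.03275)^t    t·PV
  1        17.50        16.9450        16.9450
  2        17.50        16.4077        32.8154
  3        17.50        15.8874        47.6622
  4        17.50        15.3836        61.5343
  5        17.50        14.8957        74.4787
  6        17.50        14.4234        86.5402
  7        17.50        13.9660        97.7619
  8        17.50        13.5231       108.1848
  9        17.50        13.0943       117.8484
  10    1,017.50       737.1950     7,371.9500
  Σ                    871.7212     8,015.7210
P = 871.7212; Macaulay duration = 8,015.7210 / 871.7212 = 9.19528 half-year periods = 4.59764 years.
Modified duration = D_Mac / (1 + y) = 4.59764 / 1.03275 = 4.45184 years.

4.452 years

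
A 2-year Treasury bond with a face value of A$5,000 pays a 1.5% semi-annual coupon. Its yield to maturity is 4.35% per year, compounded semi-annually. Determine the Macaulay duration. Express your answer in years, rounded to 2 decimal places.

Periodic yield y = 0.02175. Discount each cash flow and weight by its period:
  t   CF        PV=CF/(1+0.02175)^t    t·PV
  1        37.50        36.7017        36.7017
  2        37.50        35.9205        71.8409
  3        37.50        35.1558       105.4675
  4     5,037.50     4,622.0695    18,488.2781
  Σ                  4,729.8476    18,702.2882
Price P = Σ PV = 4,729.8476.
Macaulay duration = Σ(t·PV) / P = 18,702.2882 / 4,729.8476 = 3.95410 half-year periods.
In years: 3.95410 / 2 = 1.97705 years.

1.98 years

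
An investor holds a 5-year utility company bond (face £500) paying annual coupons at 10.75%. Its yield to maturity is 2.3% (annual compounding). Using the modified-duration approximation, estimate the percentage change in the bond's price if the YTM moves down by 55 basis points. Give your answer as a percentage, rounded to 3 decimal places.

+2.292%

Periodic yield y = 0.023. Modified duration first:
  t   CF        PV=CF/(1+0.023)^t    t·PV
  1        53.75        52.5415        52.5415
  2        53.75        51.3603       102.7205
  3        53.75        50.2055       150.6166
  4        53.75        49.0768       196.3071
  5       553.75       494.2374     2,471.1868
  Σ                    697.4215     2,973.3725
P = 697.4215; D_Mac = 4.26338 yrs; D_mod = 4.26338/(1+0.023) = 4.16753 yrs.
ΔP/P ≈ -D_mod · Δy = -4.16753 × (-0.0055) = +0.022921 = +2.2921%.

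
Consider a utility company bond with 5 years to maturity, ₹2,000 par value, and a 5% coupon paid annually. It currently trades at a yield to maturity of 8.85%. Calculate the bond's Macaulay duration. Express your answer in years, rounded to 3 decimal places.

4.502 years

Periodic yield y = 0.0885. Discount each cash flow and weight by its year:
  t   CF        PV=CF/(1+0.0885)^t    t·PV
  1       100.00        91.8695        91.8695
  2       100.00        84.4001       168.8003
  3       100.00        77.5380       232.6141
  4       100.00        71.2338       284.9353
  5     2,100.00     1,374.2860     6,871.4301
  Σ                  1,699.3275     7,649.6493
Price P = Σ PV = 1,699.3275.
Macaulay duration = Σ(t·PV) / P = 7,649.6493 / 1,699.3275 = 4.50157 years.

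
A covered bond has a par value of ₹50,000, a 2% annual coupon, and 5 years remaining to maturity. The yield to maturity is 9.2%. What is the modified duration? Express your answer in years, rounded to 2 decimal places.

Periodic yield y = 0.092. First find Macaulay duration:
  t   CF        PV=CF/(1+0.092)^t    t·PV
  1     1,000.00       915.7509       915.7509
  2     1,000.00       838.5997     1,677.1995
  3     1,000.00       767.9485     2,303.8454
  4     1,000.00       703.2495     2,812.9981
  5    51,000.00    32,844.0711   164,220.3557
  Σ                 36,069.6198   171,930.1497
P = 36,069.6198; Macaulay duration = 171,930.1497 / 36,069.6198 = 4.76662 years.
Modified duration = D_Mac / (1 + y) = 4.76662 / 1.092 = 4.36504 years.

4.37 years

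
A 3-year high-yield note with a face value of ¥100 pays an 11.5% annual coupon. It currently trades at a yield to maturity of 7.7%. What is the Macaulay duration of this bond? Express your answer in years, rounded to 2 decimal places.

2.72 years

Periodic yield y = 0.077. Discount each cash flow and weight by its year:
  t   CF        PV=CF/(1+0.077)^t    t·PV
  1        11.50        10.6778        10.6778
  2        11.50         9.9144        19.8288
  3       111.50        89.2540       267.7620
  Σ                    109.8462       298.2687
Price P = Σ PV = 109.8462.
Macaulay duration = Σ(t·PV) / P = 298.2687 / 109.8462 = 2.71533 years.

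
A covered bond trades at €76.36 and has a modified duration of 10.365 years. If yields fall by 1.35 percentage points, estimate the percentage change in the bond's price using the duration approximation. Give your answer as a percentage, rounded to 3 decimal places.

+13.993%

Duration approximation: ΔP/P ≈ -D_mod · Δy = -10.365 × (-0.0135) = +0.1399275.
As a percentage: +13.99275%.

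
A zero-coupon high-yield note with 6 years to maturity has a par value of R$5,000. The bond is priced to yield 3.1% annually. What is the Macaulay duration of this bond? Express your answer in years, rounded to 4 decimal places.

A zero-coupon bond has a single cash flow at maturity, so its Macaulay duration equals its maturity: 6 years.

6.0000 years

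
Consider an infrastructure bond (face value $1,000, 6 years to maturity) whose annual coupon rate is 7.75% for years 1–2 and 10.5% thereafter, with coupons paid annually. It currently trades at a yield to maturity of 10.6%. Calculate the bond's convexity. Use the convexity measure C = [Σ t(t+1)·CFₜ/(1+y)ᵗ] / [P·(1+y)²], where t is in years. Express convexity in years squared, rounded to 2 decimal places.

25.96

With y = 0.106:
  t   CF        PV=CF/(1+0.106)^t    t·PV        t(t+1)·PV
  1        77.50        70.0723        70.0723         140.1447
  2        77.50        63.3565       126.7131         380.1392
  3       105.00        77.6111       232.8333         931.3334
  4       105.00        70.1728       280.6912       1,403.4560
  5       105.00        63.4474       317.2369       1,903.4213
  6     1,105.00       603.7144     3,622.2862      25,356.0037
  Σ                    948.3745     4,649.8331      30,114.4982
P = 948.3745.
Convexity = Σ t(t+1)·PV / [P·(1+y)²] = 30,114.4982 / (948.3745 × 1.223236) = 25.95885.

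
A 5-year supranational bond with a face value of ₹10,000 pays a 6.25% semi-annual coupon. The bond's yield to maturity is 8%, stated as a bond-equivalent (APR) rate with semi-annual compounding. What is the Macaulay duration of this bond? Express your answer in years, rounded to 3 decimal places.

4.342 years

Periodic yield y = 0.04. Discount each cash flow and weight by its period:
  t   CF        PV=CF/(1+0.04)^t    t·PV
  1       312.50       300.4808       300.4808
  2       312.50       288.9238       577.8476
  3       312.50       277.8114       833.4341
  4       312.50       267.1263     1,068.5052
  5       312.50       256.8522     1,284.2611
  6       312.50       246.9733     1,481.8397
  7       312.50       237.4743     1,662.3202
  8       312.50       228.3407     1,826.7255
  9       312.50       219.5584     1,976.0252
  10   10,312.50     6,966.7555    69,667.5549
  Σ                  9,290.2966    80,678.9944
Price P = Σ PV = 9,290.2966.
Macaulay duration = Σ(t·PV) / P = 80,678.9944 / 9,290.2966 = 8.68422 half-year periods.
In years: 8.68422 / 2 = 4.34211 years.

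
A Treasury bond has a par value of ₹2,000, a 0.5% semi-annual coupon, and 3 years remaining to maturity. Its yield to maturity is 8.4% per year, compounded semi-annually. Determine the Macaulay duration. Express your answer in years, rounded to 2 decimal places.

2.98 years

Periodic yield y = 0.042. Discount each cash flow and weight by its period:
  t   CF        PV=CF/(1+0.042)^t    t·PV
  1         5.00         4.7985         4.7985
  2         5.00         4.6051         9.2101
  3         5.00         4.4194        13.2583
  4         5.00         4.2413        16.9652
  5         5.00         4.0703        20.3517
  6     2,005.00     1,566.4194     9,398.5166
  Σ                  1,588.5540     9,463.1004
Price P = Σ PV = 1,588.5540.
Macaulay duration = Σ(t·PV) / P = 9,463.1004 / 1,588.5540 = 5.95705 half-year periods.
In years: 5.95705 / 2 = 2.97853 years.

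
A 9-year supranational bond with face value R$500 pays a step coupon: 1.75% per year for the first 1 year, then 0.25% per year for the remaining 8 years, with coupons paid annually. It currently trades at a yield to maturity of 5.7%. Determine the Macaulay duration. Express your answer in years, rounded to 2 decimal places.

8.70 years

Periodic yield y = 0.057. Discount each cash flow and weight by its year:
  t   CF        PV=CF/(1+0.057)^t    t·PV
  1         8.75         8.2781         8.2781
  2         1.25         1.1188         2.2376
  3         1.25         1.0585         3.1755
  4         1.25         1.0014         4.0056
  5         1.25         0.9474         4.7370
  6         1.25         0.8963         5.3779
  7         1.25         0.8480         5.9359
  8         1.25         0.8023         6.4180
  9       501.25       304.3543     2,739.1891
  Σ                    319.3051     2,779.3547
Price P = Σ PV = 319.3051.
Macaulay duration = Σ(t·PV) / P = 2,779.3547 / 319.3051 = 8.70438 years.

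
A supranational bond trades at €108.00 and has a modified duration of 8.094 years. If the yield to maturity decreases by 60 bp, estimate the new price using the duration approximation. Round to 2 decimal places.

€113.24

Duration approximation: ΔP/P ≈ -D_mod · Δy = -8.094 × (-0.006) = +0.048564.
New price ≈ 108.00 × (1 + 0.048564) = 113.244912.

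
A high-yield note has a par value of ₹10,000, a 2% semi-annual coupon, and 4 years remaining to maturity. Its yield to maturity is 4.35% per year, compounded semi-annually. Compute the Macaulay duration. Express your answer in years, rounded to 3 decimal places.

3.856 years

Periodic yield y = 0.02175. Discount each cash flow and weight by its period:
  t   CF        PV=CF/(1+0.02175)^t    t·PV
  1       100.00        97.8713        97.8713
  2       100.00        95.7879       191.5758
  3       100.00        93.7489       281.2466
  4       100.00        91.7532       367.0130
  5       100.00        89.8001       449.0004
  6       100.00        87.8885       527.3311
  7       100.00        86.0176       602.1234
  8    10,100.00     8,502.8438    68,022.7507
  Σ                  9,145.7114    70,538.9123
Price P = Σ PV = 9,145.7114.
Macaulay duration = Σ(t·PV) / P = 70,538.9123 / 9,145.7114 = 7.71279 half-year periods.
In years: 7.71279 / 2 = 3.85639 years.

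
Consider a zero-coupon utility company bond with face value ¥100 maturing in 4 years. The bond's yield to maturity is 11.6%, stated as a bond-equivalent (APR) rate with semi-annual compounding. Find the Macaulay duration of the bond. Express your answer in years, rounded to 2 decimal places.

A zero-coupon bond has a single cash flow at maturity, so its Macaulay duration equals its maturity: 4 years.
(Equivalently: 8 semi-annual periods ÷ 2 = 4 years.)

4.00 years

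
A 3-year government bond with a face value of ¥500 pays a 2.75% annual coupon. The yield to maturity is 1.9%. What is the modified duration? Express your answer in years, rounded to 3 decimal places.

2.867 years

Periodic yield y = 0.019. First find Macaulay duration:
  t   CF        PV=CF/(1+0.019)^t    t·PV
  1        13.75        13.4936        13.4936
  2        13.75        13.2420        26.4840
  3       513.75       485.5448     1,456.6343
  Σ                    512.2804     1,496.6120
P = 512.2804; Macaulay duration = 1,496.6120 / 512.2804 = 2.92147 years.
Modified duration = D_Mac / (1 + y) = 2.92147 / 1.019 = 2.86700 years.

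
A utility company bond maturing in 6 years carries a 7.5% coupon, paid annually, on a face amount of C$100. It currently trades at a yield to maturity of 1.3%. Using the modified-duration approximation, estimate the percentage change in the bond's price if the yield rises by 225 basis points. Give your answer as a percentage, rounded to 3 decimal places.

-11.538%

Periodic yield y = 0.013. Modified duration first:
  t   CF        PV=CF/(1+0.013)^t    t·PV
  1         7.50         7.4038         7.4038
  2         7.50         7.3087        14.6175
  3         7.50         7.2149        21.6448
  4         7.50         7.1224        28.4894
  5         7.50         7.0310        35.1548
  6       107.50        99.4837       596.9020
  Σ                    135.5644       704.2122
P = 135.5644; D_Mac = 5.19467 yrs; D_mod = 5.19467/(1+0.013) = 5.12801 yrs.
ΔP/P ≈ -D_mod · Δy = -5.12801 × (+0.0225) = -0.115380 = -11.5380%.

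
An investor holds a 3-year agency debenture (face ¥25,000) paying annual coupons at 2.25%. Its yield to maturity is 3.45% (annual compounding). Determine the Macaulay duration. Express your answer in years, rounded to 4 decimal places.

2.9332 years

Periodic yield y = 0.0345. Discount each cash flow and weight by its year:
  t   CF        PV=CF/(1+0.0345)^t    t·PV
  1       562.50       543.7409       543.7409
  2       562.50       525.6075     1,051.2150
  3    25,562.50    23,089.3571    69,268.0713
  Σ                 24,158.7055    70,863.0272
Price P = Σ PV = 24,158.7055.
Macaulay duration = Σ(t·PV) / P = 70,863.0272 / 24,158.7055 = 2.93323 years.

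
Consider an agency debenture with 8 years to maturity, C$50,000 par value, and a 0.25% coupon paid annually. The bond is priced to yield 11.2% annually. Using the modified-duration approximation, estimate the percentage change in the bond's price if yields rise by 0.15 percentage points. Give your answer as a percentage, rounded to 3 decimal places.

-1.063%

Periodic yield y = 0.112. Modified duration first:
  t   CF        PV=CF/(1+0.112)^t    t·PV
  1       125.00       112.4101       112.4101
  2       125.00       101.0882       202.1764
  3       125.00        90.9066       272.7199
  4       125.00        81.7506       327.0023
  5       125.00        73.5167       367.5836
  6       125.00        66.1122       396.6729
  7       125.00        59.4534       416.1736
  8    50,125.00    21,439.5708   171,516.5667
  Σ                 22,024.8086   173,611.3055
P = 22,024.8086; D_Mac = 7.88253 yrs; D_mod = 7.88253/(1+0.112) = 7.08861 yrs.
ΔP/P ≈ -D_mod · Δy = -7.08861 × (+0.0015) = -0.010633 = -1.0633%.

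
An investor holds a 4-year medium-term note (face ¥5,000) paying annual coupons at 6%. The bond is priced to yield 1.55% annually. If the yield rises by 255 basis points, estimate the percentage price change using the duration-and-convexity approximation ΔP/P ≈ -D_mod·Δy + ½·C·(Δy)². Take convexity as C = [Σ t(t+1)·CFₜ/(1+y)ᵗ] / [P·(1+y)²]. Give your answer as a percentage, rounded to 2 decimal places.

With y = 0.0155:
  t   CF        PV=CF/(1+0.0155)^t    t·PV        t(t+1)·PV
  1       300.00       295.4210       295.4210         590.8419
  2       300.00       290.9118       581.8237       1,745.4710
  3       300.00       286.4715       859.4146       3,437.6584
  4     5,300.00     4,983.7490    19,934.9959      99,674.9793
  Σ                  5,856.5533    21,671.6551     105,448.9507
P = 5,856.5533; D_Mac = 3.70041 yrs; D_mod = 3.64393 yrs; C = 17.45984.
Duration effect: -3.64393 × (+0.0255) = -0.092920
Convexity effect: 0.5 × 17.45984 × (0.0255)² = +0.0056766
ΔP/P ≈ -0.092920 + 0.0056766 = -0.087244 = -8.7244%.

-8.72%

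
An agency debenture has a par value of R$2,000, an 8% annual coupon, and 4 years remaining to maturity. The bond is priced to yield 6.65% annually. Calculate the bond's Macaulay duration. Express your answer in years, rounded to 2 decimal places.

Periodic yield y = 0.0665. Discount each cash flow and weight by its year:
  t   CF        PV=CF/(1+0.0665)^t    t·PV
  1       160.00       150.0234       150.0234
  2       160.00       140.6690       281.3379
  3       160.00       131.8978       395.6933
  4     2,160.00     1,669.5918     6,678.3673
  Σ                  2,092.1820     7,505.4220
Price P = Σ PV = 2,092.1820.
Macaulay duration = Σ(t·PV) / P = 7,505.4220 / 2,092.1820 = 3.58737 years.

3.59 years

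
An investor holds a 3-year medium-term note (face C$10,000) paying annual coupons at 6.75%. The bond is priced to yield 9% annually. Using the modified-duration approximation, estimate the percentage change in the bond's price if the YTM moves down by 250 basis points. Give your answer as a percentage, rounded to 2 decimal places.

+6.44%

Periodic yield y = 0.09. Modified duration first:
  t   CF        PV=CF/(1+0.09)^t    t·PV
  1       675.00       619.2661       619.2661
  2       675.00       568.1340     1,136.2680
  3    10,675.00     8,243.0586    24,729.1759
  Σ                  9,430.4587    26,484.7100
P = 9,430.4587; D_Mac = 2.80842 yrs; D_mod = 2.80842/(1+0.09) = 2.57653 yrs.
ΔP/P ≈ -D_mod · Δy = -2.57653 × (-0.025) = +0.064413 = +6.4413%.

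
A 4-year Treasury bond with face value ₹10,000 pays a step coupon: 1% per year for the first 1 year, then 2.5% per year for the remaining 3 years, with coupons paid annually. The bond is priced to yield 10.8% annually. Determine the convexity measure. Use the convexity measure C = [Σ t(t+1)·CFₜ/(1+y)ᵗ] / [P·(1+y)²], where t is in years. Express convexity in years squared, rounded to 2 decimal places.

15.63

With y = 0.108:
  t   CF        PV=CF/(1+0.108)^t    t·PV        t(t+1)·PV
  1       100.00        90.2527        90.2527         180.5054
  2       250.00       203.6388       407.2776       1,221.8327
  3       250.00       183.7895       551.3685       2,205.4742
  4    10,250.00     6,800.8755    27,203.5020     136,017.5098
  Σ                  7,278.5565    28,252.4008     139,625.3220
P = 7,278.5565.
Convexity = Σ t(t+1)·PV / [P·(1+y)²] = 139,625.3220 / (7,278.5565 × 1.227664) = 15.62570.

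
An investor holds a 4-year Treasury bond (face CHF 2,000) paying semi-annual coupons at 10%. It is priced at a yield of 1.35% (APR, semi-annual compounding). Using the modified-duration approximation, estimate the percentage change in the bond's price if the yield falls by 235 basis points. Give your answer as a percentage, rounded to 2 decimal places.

Periodic yield y = 0.00675. Modified duration first:
  t   CF        PV=CF/(1+0.00675)^t    t·PV
  1       100.00        99.3295        99.3295
  2       100.00        98.6635       197.3271
  3       100.00        98.0020       294.0061
  4       100.00        97.3450       389.3798
  5       100.00        96.6923       483.4614
  6       100.00        96.0440       576.2639
  7       100.00        95.4000       667.8002
  8     2,100.00     1,989.9684    15,919.7475
  Σ                  2,671.4448    18,627.3156
P = 2,671.4448; D_Mac = 6.97275 half-year periods = 3.48637 yrs; D_mod = 3.48637/(1+0.00675) = 3.46300 yrs.
ΔP/P ≈ -D_mod · Δy = -3.46300 × (-0.0235) = +0.081380 = +8.1380%.

+8.14%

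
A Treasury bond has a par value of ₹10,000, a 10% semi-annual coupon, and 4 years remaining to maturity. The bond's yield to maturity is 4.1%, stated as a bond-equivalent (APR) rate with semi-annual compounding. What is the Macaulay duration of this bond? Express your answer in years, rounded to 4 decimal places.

3.4578 years

Periodic yield y = 0.0205. Discount each cash flow and weight by its period:
  t   CF        PV=CF/(1+0.0205)^t    t·PV
  1       500.00       489.9559       489.9559
  2       500.00       480.1136       960.2272
  3       500.00       470.4690     1,411.4069
  4       500.00       461.0181     1,844.0724
  5       500.00       451.7571     2,258.7854
  6       500.00       442.6821     2,656.0925
  7       500.00       433.7894     3,036.5258
  8    10,500.00     8,926.5826    71,412.6606
  Σ                 12,156.3677    84,069.7266
Price P = Σ PV = 12,156.3677.
Macaulay duration = Σ(t·PV) / P = 84,069.7266 / 12,156.3677 = 6.91569 half-year periods.
In years: 6.91569 / 2 = 3.45785 years.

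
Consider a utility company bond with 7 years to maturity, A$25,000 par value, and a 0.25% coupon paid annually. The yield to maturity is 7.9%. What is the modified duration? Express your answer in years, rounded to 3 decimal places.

Periodic yield y = 0.079. First find Macaulay duration:
  t   CF        PV=CF/(1+0.079)^t    t·PV
  1        62.50        57.9240        57.9240
  2        62.50        53.6830       107.3661
  3        62.50        49.7526       149.2578
  4        62.50        46.1099       184.4396
  5        62.50        42.7339       213.6696
  6        62.50        39.6051       237.6307
  7    25,062.50    14,718.8635   103,032.0444
  Σ                 15,008.6721   103,982.3322
P = 15,008.6721; Macaulay duration = 103,982.3322 / 15,008.6721 = 6.92815 years.
Modified duration = D_Mac / (1 + y) = 6.92815 / 1.079 = 6.42090 years.

6.421 years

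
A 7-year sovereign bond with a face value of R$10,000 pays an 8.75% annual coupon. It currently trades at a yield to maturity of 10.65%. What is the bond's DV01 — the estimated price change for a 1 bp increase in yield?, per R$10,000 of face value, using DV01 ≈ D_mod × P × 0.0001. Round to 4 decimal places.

R$4.4715

Periodic yield y = 0.1065.
  t   CF        PV=CF/(1+0.1065)^t    t·PV
  1       875.00       790.7817       790.7817
  2       875.00       714.6694     1,429.3389
  3       875.00       645.8829     1,937.6488
  4       875.00       583.7171     2,334.8682
  5       875.00       527.5346     2,637.6731
  6       875.00       476.7597     2,860.5582
  7    10,875.00     5,355.1216    37,485.8513
  Σ                  9,094.4671    49,476.7202
P = 9,094.4671; D_Mac = 5.44031 yrs; D_mod = 4.91668 yrs.
DV01 ≈ 4.91668 × 9,094.4671 × 0.0001 = 4.471461.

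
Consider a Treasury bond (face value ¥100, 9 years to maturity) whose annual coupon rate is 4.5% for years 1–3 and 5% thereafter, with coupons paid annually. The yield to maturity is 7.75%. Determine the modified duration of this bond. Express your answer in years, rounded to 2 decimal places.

6.84 years

Periodic yield y = 0.0775. First find Macaulay duration:
  t   CF        PV=CF/(1+0.0775)^t    t·PV
  1         4.50         4.1763         4.1763
  2         4.50         3.8759         7.7519
  3         4.50         3.5972        10.7915
  4         5.00         3.7094        14.8375
  5         5.00         3.4426        17.2129
  6         5.00         3.1950        19.1698
  7         5.00         2.9652        20.7562
  8         5.00         2.7519        22.0152
  9       105.00        53.6332       482.6989
  Σ                     81.3466       599.4101
P = 81.3466; Macaulay duration = 599.4101 / 81.3466 = 7.36859 years.
Modified duration = D_Mac / (1 + y) = 7.36859 / 1.0775 = 6.83860 years.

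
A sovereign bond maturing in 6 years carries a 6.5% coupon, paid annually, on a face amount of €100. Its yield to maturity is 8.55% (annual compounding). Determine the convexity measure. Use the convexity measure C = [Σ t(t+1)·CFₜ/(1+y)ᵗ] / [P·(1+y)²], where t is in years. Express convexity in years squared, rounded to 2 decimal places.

With y = 0.0855:
  t   CF        PV=CF/(1+0.0855)^t    t·PV        t(t+1)·PV
  1         6.50         5.9880         5.9880          11.9760
  2         6.50         5.5164        11.0327          33.0982
  3         6.50         5.0819        15.2456          60.9825
  4         6.50         4.6816        18.7264          93.6319
  5         6.50         4.3128        21.5642         129.3855
  6       106.50        65.0984       390.5907       2,734.1349
  Σ                     90.6792       463.1477       3,063.2090
P = 90.6792.
Convexity = Σ t(t+1)·PV / [P·(1+y)²] = 3,063.2090 / (90.6792 × 1.178310) = 28.66880.

28.67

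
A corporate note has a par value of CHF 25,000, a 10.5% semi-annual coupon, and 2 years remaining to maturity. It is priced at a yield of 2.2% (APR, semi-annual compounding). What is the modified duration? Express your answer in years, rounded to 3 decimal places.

Periodic yield y = 0.011. First find Macaulay duration:
  t   CF        PV=CF/(1+0.011)^t    t·PV
  1     1,312.50     1,298.2196     1,298.2196
  2     1,312.50     1,284.0945     2,568.1891
  3     1,312.50     1,270.1232     3,810.3696
  4    26,312.50    25,185.9009   100,743.6037
  Σ                 29,038.3383   108,420.3820
P = 29,038.3383; Macaulay duration = 108,420.3820 / 29,038.3383 = 3.73370 half-year periods = 1.86685 years.
Modified duration = D_Mac / (1 + y) = 1.86685 / 1.011 = 1.84654 years.

1.847 years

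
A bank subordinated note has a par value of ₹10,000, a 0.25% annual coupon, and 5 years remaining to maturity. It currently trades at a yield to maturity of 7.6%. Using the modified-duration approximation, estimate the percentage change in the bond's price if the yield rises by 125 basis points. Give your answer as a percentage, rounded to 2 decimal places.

-5.77%

Periodic yield y = 0.076. Modified duration first:
  t   CF        PV=CF/(1+0.076)^t    t·PV
  1        25.00        23.2342        23.2342
  2        25.00        21.5931        43.1862
  3        25.00        20.0680        60.2039
  4        25.00        18.6505        74.6021
  5    10,025.00     6,950.6117    34,753.0583
  Σ                  7,034.1575    34,954.2847
P = 7,034.1575; D_Mac = 4.96922 yrs; D_mod = 4.96922/(1+0.076) = 4.61824 yrs.
ΔP/P ≈ -D_mod · Δy = -4.61824 × (+0.0125) = -0.057728 = -5.7728%.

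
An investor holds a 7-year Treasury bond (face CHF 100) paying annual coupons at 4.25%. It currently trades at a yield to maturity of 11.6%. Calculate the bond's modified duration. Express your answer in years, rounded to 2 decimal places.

Periodic yield y = 0.116. First find Macaulay duration:
  t   CF        PV=CF/(1+0.116)^t    t·PV
  1         4.25         3.8082         3.8082
  2         4.25         3.4124         6.8248
  3         4.25         3.0577         9.1731
  4         4.25         2.7399        10.9595
  5         4.25         2.4551        12.2755
  6         4.25         2.1999        13.1994
  7       104.25        48.3534       338.4736
  Σ                     66.0266       394.7142
P = 66.0266; Macaulay duration = 394.7142 / 66.0266 = 5.97811 years.
Modified duration = D_Mac / (1 + y) = 5.97811 / 1.116 = 5.35673 years.

5.36 years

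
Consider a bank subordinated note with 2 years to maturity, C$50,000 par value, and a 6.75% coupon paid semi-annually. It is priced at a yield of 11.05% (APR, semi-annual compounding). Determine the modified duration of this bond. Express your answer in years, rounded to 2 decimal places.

Periodic yield y = 0.05525. First find Macaulay duration:
  t   CF        PV=CF/(1+0.05525)^t    t·PV
  1     1,687.50     1,599.1471     1,599.1471
  2     1,687.50     1,515.4202     3,030.8403
  3     1,687.50     1,436.0769     4,308.2307
  4    51,687.50    41,683.4910   166,733.9638
  Σ                 46,234.1351   175,672.1820
P = 46,234.1351; Macaulay duration = 175,672.1820 / 46,234.1351 = 3.79962 half-year periods = 1.89981 years.
Modified duration = D_Mac / (1 + y) = 1.89981 / 1.05525 = 1.80034 years.

1.80 years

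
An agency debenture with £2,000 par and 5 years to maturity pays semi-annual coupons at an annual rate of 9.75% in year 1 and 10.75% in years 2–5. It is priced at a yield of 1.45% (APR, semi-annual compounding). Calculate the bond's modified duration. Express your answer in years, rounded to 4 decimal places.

Periodic yield y = 0.00725. First find Macaulay duration:
  t   CF        PV=CF/(1+0.00725)^t    t·PV
  1        97.50        96.7982        96.7982
  2        97.50        96.1015       192.2030
  3       107.50       105.1954       315.5861
  4       107.50       104.4382       417.7528
  5       107.50       103.6865       518.4323
  6       107.50       102.9402       617.6409
  7       107.50       102.1992       715.3945
  8       107.50       101.4636       811.7088
  9       107.50       100.7333       906.5995
  10    2,107.50     1,960.6263    19,606.2629
  Σ                  2,874.1823    24,198.3790
P = 2,874.1823; Macaulay duration = 24,198.3790 / 2,874.1823 = 8.41922 half-year periods = 4.20961 years.
Modified duration = D_Mac / (1 + y) = 4.20961 / 1.00725 = 4.17931 years.

4.1793 years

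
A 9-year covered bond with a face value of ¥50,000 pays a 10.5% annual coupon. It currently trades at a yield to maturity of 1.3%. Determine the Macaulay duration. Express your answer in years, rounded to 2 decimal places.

6.96 years

Periodic yield y = 0.013. Discount each cash flow and weight by its year:
  t   CF        PV=CF/(1+0.013)^t    t·PV
  1     5,250.00     5,182.6259     5,182.6259
  2     5,250.00     5,116.1164    10,232.2327
  3     5,250.00     5,050.4604    15,151.3811
  4     5,250.00     4,985.6470    19,942.5878
  5     5,250.00     4,921.6653    24,608.3265
  6     5,250.00     4,858.5047    29,151.0285
  7     5,250.00     4,796.1547    33,573.0831
  8     5,250.00     4,734.6049    37,876.8390
  9    55,250.00    49,186.6533   442,679.8800
  Σ                 88,832.4325   618,397.9846
Price P = Σ PV = 88,832.4325.
Macaulay duration = Σ(t·PV) / P = 618,397.9846 / 88,832.4325 = 6.96140 years.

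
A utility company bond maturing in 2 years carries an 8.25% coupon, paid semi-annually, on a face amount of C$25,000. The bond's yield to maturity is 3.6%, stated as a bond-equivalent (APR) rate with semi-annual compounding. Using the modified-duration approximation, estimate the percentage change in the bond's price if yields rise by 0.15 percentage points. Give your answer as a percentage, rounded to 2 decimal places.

-0.28%

Periodic yield y = 0.018. Modified duration first:
  t   CF        PV=CF/(1+0.018)^t    t·PV
  1     1,031.25     1,013.0157     1,013.0157
  2     1,031.25       995.1038     1,990.2077
  3     1,031.25       977.5087     2,932.5261
  4    26,031.25    24,238.3979    96,953.5917
  Σ                 27,224.0262   102,889.3412
P = 27,224.0262; D_Mac = 3.77936 half-year periods = 1.88968 yrs; D_mod = 1.88968/(1+0.018) = 1.85627 yrs.
ΔP/P ≈ -D_mod · Δy = -1.85627 × (+0.0015) = -0.002784 = -0.2784%.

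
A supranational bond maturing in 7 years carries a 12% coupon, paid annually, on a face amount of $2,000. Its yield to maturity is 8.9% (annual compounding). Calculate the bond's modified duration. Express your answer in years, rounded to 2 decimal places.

Periodic yield y = 0.089. First find Macaulay duration:
  t   CF        PV=CF/(1+0.089)^t    t·PV
  1       240.00       220.3857       220.3857
  2       240.00       202.3744       404.7487
  3       240.00       185.8350       557.5051
  4       240.00       170.6474       682.5897
  5       240.00       156.7010       783.5051
  6       240.00       143.8944       863.3665
  7     2,240.00     1,233.2549     8,632.7845
  Σ                  2,313.0929    12,144.8854
P = 2,313.0929; Macaulay duration = 12,144.8854 / 2,313.0929 = 5.25050 years.
Modified duration = D_Mac / (1 + y) = 5.25050 / 1.089 = 4.82139 years.

4.82 years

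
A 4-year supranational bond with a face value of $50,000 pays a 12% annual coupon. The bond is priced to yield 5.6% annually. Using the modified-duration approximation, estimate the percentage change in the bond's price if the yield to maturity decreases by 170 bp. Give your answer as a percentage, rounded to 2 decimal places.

+5.57%

Periodic yield y = 0.056. Modified duration first:
  t   CF        PV=CF/(1+0.056)^t    t·PV
  1     6,000.00     5,681.8182     5,681.8182
  2     6,000.00     5,380.5096    10,761.0193
  3     6,000.00     5,095.1796    15,285.5388
  4    56,000.00    45,033.1529   180,132.6116
  Σ                 61,190.6603   211,860.9878
P = 61,190.6603; D_Mac = 3.46231 yrs; D_mod = 3.46231/(1+0.056) = 3.27870 yrs.
ΔP/P ≈ -D_mod · Δy = -3.27870 × (-0.017) = +0.055738 = +5.5738%.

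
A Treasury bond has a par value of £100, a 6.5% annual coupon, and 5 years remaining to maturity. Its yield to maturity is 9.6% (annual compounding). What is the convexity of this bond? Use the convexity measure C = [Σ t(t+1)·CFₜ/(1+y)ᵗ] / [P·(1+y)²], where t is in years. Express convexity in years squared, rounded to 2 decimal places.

With y = 0.096:
  t   CF        PV=CF/(1+0.096)^t    t·PV        t(t+1)·PV
  1         6.50         5.9307         5.9307          11.8613
  2         6.50         5.4112        10.8224          32.4671
  3         6.50         4.9372        14.8116          59.2465
  4         6.50         4.5048        18.0190          90.0951
  5       106.50        67.3437       336.7184       2,020.3104
  Σ                     88.1275       386.3021       2,213.9804
P = 88.1275.
Convexity = Σ t(t+1)·PV / [P·(1+y)²] = 2,213.9804 / (88.1275 × 1.201216) = 20.91420.

20.91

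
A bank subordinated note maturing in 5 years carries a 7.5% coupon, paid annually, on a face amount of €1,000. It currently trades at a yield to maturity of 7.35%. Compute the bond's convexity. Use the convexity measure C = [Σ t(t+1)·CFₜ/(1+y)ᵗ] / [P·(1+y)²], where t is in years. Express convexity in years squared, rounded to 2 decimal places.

With y = 0.0735:
  t   CF        PV=CF/(1+0.0735)^t    t·PV        t(t+1)·PV
  1        75.00        69.8649        69.8649         139.7299
  2        75.00        65.0814       130.1629         390.4887
  3        75.00        60.6255       181.8764         727.5056
  4        75.00        56.4746       225.8984       1,129.4918
  5     1,075.00       754.0467     3,770.2333      22,621.3998
  Σ                  1,006.0931     4,378.0359      25,008.6157
P = 1,006.0931.
Convexity = Σ t(t+1)·PV / [P·(1+y)²] = 25,008.6157 / (1,006.0931 × 1.152402) = 21.56986.

21.57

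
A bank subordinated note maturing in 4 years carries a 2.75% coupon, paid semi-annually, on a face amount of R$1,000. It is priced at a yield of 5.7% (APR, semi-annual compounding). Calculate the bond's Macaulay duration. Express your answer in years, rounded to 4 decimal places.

Periodic yield y = 0.0285. Discount each cash flow and weight by its period:
  t   CF        PV=CF/(1+0.0285)^t    t·PV
  1        13.75        13.3690        13.3690
  2        13.75        12.9985        25.9971
  3        13.75        12.6383        37.9150
  4        13.75        12.2881        49.1525
  5        13.75        11.9476        59.7381
  6        13.75        11.6165        69.6993
  7        13.75        11.2946        79.0625
  8     1,013.75       809.6485     6,477.1878
  Σ                    895.8012     6,812.1211
Price P = Σ PV = 895.8012.
Macaulay duration = Σ(t·PV) / P = 6,812.1211 / 895.8012 = 7.60450 half-year periods.
In years: 7.60450 / 2 = 3.80225 years.

3.8023 years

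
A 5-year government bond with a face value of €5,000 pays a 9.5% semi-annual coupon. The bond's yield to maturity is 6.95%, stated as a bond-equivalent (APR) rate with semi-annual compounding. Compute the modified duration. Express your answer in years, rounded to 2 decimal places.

4.01 years

Periodic yield y = 0.03475. First find Macaulay duration:
  t   CF        PV=CF/(1+0.03475)^t    t·PV
  1       237.50       229.5240       229.5240
  2       237.50       221.8159       443.6319
  3       237.50       214.3667       643.1001
  4       237.50       207.1676       828.6705
  5       237.50       200.2103     1,001.0516
  6       237.50       193.4866     1,160.9199
  7       237.50       186.9888     1,308.9215
  8       237.50       180.7091     1,445.6732
  9       237.50       174.6404     1,571.7635
  10    5,237.50     3,721.9427    37,219.4272
  Σ                  5,530.8523    45,852.6833
P = 5,530.8523; Macaulay duration = 45,852.6833 / 5,530.8523 = 8.29035 half-year periods = 4.14517 years.
Modified duration = D_Mac / (1 + y) = 4.14517 / 1.03475 = 4.00597 years.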